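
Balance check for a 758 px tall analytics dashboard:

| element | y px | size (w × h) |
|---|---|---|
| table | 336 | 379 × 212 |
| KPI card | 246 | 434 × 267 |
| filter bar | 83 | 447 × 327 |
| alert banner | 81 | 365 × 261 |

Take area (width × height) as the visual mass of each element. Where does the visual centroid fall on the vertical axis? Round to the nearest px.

y ≈ 172

Taking area as weight: table 379·212 = 80348, KPI card 434·267 = 115878, filter bar 447·327 = 146169, alert banner 365·261 = 95265. Sum 437660.
y: (80348·336 + 115878·246 + 146169·83 + 95265·81) / 437660 = 75351408 / 437660 ≈ 172.17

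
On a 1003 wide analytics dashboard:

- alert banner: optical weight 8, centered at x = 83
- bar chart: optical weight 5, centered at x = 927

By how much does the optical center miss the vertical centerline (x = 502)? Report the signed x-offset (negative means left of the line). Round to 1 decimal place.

Σw = 8 + 5 = 13.
Σw·x = 8·83 + 5·927 = 5299, so x̄ = 5299/13 ≈ 407.62.
Offset from x = 502: 407.62 − 502 ≈ -94.38.

≈ -94.4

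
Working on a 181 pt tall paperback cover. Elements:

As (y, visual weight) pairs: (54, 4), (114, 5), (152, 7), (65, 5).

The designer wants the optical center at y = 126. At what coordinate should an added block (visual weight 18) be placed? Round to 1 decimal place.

y ≈ 152.2

New total weight: (4 + 5 + 7 + 5) + 18 = 39.
y: target moment 39×126 = 4914; current 4·54 + 5·114 + 7·152 + 5·65 = 2175; the added block supplies 2739, so y = 2739/18 ≈ 152.17.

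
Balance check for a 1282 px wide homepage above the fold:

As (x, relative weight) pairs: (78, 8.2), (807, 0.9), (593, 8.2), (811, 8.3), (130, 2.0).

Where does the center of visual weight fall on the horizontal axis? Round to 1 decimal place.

Σw = 8.2 + 0.9 + 8.2 + 8.3 + 2.0 = 27.6.
x-moment: 8.2·78 + 0.9·807 + 8.2·593 + 8.3·811 + 2.0·130 = 13219.8; centroid 13219.8/27.6 ≈ 478.98.

x ≈ 479.0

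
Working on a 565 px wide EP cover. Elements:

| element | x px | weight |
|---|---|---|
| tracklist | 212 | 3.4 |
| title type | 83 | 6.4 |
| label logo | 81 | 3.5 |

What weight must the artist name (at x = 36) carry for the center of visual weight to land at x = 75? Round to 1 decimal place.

w ≈ 13.8

Known weights sum to 3.4 + 6.4 + 3.5 = 13.3; their moment is 3.4·212 + 6.4·83 + 3.5·81 = 1535.5.
Balance at x = 75 requires (1535.5 + w·36) / (13.3 + w) = 75.
So w = (75·13.3 − 1535.5)/(36 − 75) = -538.0/-39 ≈ 13.79.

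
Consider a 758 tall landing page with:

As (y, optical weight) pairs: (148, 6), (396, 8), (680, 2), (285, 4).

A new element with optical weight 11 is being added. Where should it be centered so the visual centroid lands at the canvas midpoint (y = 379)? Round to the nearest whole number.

y ≈ 472

After adding the new element, total weight = 6 + 8 + 2 + 4 + 11 = 31.
y: target moment 31×379 = 11749; current 6·148 + 8·396 + 2·680 + 4·285 = 6556; the new element supplies 5193, so y = 5193/11 ≈ 472.09.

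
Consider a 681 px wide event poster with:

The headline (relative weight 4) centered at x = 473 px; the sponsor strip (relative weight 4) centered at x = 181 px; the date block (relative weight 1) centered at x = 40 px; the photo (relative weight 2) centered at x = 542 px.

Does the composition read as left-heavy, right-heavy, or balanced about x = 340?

balanced

Σw = 4 + 4 + 1 + 2 = 11.
x-moment: 4·473 + 4·181 + 1·40 + 2·542 = 3740; centroid 3740/11 ≈ 340.00.
That equals the midline 340 — balanced.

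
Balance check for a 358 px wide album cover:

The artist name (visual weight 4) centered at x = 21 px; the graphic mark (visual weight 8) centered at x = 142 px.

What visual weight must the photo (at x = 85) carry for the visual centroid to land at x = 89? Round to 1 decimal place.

Known weights sum to 4 + 8 = 12; their moment is 4·21 + 8·142 = 1220.
Set Σw·x/Σw = 89: (1220 + 85w) = 89·(12 + w).
Solving: w = (89·12 − 1220) / (85 − 89) = -152 / -4 ≈ 38.00.

w ≈ 38.0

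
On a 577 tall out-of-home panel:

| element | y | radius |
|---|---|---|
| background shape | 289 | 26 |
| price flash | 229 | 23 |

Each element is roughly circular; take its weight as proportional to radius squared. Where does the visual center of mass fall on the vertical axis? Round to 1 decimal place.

y ≈ 262.7

Weights ∝ r²: background shape 26² = 676, price flash 23² = 529; Σw = 1205.
Σw·y = 676·289 + 529·229 = 316505, so ȳ = 316505/1205 ≈ 262.66.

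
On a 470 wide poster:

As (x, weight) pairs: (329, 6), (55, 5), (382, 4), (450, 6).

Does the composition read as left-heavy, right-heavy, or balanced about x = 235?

right-heavy

Total weight = 6 + 5 + 4 + 6 = 21.
x: (6·329 + 5·55 + 4·382 + 6·450) / 21 = 6477 / 21 ≈ 308.43
308.4 vs midline 235 → right-heavy.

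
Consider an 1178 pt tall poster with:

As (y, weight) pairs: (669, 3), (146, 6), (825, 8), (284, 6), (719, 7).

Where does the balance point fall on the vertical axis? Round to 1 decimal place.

y ≈ 540.7

Total weight = 3 + 6 + 8 + 6 + 7 = 30.
Σw·y = 3·669 + 6·146 + 8·825 + 6·284 + 7·719 = 16220, so ȳ = 16220/30 ≈ 540.67.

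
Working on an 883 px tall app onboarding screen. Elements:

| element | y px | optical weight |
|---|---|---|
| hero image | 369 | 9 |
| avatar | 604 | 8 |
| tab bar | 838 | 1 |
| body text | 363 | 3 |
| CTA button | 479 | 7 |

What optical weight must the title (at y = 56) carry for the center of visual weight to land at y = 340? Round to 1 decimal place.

w ≈ 13.8

Fixed elements: Σw = 9 + 8 + 1 + 3 + 7 = 28, Σw·y = 9·369 + 8·604 + 1·838 + 3·363 + 7·479 = 13433.
For the centroid to hit 340: (13433 + w·56) / (28 + w) = 340.
Rearranging, w·(56 − 340) = 340·28 − 13433 = -3913, so w ≈ -3913/-284 = 13.78.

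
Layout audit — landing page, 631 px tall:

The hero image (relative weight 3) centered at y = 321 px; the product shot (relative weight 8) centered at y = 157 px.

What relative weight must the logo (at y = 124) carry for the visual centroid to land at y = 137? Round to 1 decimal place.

Existing Σw = 11 (3 + 8); existing moment 3·321 + 8·157 = 2219.
Set Σw·y/Σw = 137: (2219 + 124w) = 137·(11 + w).
So w = (137·11 − 2219)/(124 − 137) = -712/-13 ≈ 54.77.

w ≈ 54.8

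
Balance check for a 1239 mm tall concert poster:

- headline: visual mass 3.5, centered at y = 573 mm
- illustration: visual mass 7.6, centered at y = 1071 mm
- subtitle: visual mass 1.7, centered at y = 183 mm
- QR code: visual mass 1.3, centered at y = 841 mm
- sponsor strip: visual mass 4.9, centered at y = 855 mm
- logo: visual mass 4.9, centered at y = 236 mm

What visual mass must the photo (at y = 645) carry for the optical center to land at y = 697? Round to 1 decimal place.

w ≈ 4.6

Existing Σw = 23.9 (3.5 + 7.6 + 1.7 + 1.3 + 4.9 + 4.9); existing moment 3.5·573 + 7.6·1071 + 1.7·183 + 1.3·841 + 4.9·855 + 4.9·236 = 16895.4.
For the centroid to hit 697: (16895.4 + w·645) / (23.9 + w) = 697.
So w = (697·23.9 − 16895.4)/(645 − 697) = -237.1/-52 ≈ 4.56.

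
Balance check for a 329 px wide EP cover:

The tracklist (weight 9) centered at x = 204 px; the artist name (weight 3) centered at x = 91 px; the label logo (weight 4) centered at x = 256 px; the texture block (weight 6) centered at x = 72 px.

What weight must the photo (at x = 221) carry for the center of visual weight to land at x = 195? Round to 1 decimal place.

w ≈ 27.9

Existing Σw = 22 (9 + 3 + 4 + 6); existing moment 9·204 + 3·91 + 4·256 + 6·72 = 3565.
Balance at x = 195 requires (3565 + w·221) / (22 + w) = 195.
So w = (195·22 − 3565)/(221 − 195) = 725/26 ≈ 27.88.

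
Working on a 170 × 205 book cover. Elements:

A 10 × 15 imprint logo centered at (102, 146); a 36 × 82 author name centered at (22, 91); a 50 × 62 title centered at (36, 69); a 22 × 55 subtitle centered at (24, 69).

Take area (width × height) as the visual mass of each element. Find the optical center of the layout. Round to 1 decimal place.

(29.8, 79.3)

Taking area as weight: imprint logo 10·15 = 150, author name 36·82 = 2952, title 50·62 = 3100, subtitle 22·55 = 1210. Sum 7412.
x-moment: 150·102 + 2952·22 + 3100·36 + 1210·24 = 220884; centroid 220884/7412 ≈ 29.80.
y-moment: 150·146 + 2952·91 + 3100·69 + 1210·69 = 587922; centroid 587922/7412 ≈ 79.32.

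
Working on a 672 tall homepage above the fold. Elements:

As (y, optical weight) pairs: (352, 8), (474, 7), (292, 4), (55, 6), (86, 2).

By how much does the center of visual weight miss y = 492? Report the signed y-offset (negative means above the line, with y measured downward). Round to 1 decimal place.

Total weight = 8 + 7 + 4 + 6 + 2 = 27.
Σw·y = 8·352 + 7·474 + 4·292 + 6·55 + 2·86 = 7804, so ȳ = 7804/27 ≈ 289.04.
Difference: 289.04 − 492 ≈ -202.96.

≈ -203.0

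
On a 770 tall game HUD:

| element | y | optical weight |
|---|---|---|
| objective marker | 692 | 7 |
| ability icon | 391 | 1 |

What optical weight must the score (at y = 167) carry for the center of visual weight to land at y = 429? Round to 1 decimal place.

w ≈ 6.9

Known weights sum to 7 + 1 = 8; their moment is 7·692 + 1·391 = 5235.
Set Σw·y/Σw = 429: (5235 + 167w) = 429·(8 + w).
Rearranging, w·(167 − 429) = 429·8 − 5235 = -1803, so w ≈ -1803/-262 = 6.88.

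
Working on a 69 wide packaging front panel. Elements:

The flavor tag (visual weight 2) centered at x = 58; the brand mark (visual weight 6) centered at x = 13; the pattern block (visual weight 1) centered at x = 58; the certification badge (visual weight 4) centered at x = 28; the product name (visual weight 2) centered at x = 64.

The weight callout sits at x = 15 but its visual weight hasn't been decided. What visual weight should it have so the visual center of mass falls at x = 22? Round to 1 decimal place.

Known weights sum to 2 + 6 + 1 + 4 + 2 = 15; their moment is 2·58 + 6·13 + 1·58 + 4·28 + 2·64 = 492.
Balance at x = 22 requires (492 + w·15) / (15 + w) = 22.
Rearranging, w·(15 − 22) = 22·15 − 492 = -162, so w ≈ -162/-7 = 23.14.

w ≈ 23.1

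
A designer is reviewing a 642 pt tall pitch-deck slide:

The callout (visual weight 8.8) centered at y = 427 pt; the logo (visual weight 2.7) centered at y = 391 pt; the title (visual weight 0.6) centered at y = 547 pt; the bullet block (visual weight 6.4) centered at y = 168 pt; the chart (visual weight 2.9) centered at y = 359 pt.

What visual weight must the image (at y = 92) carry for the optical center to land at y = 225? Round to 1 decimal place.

w ≈ 18.4

Fixed elements: Σw = 8.8 + 2.7 + 0.6 + 6.4 + 2.9 = 21.4, Σw·y = 8.8·427 + 2.7·391 + 0.6·547 + 6.4·168 + 2.9·359 = 7257.8.
For the centroid to hit 225: (7257.8 + w·92) / (21.4 + w) = 225.
So w = (225·21.4 − 7257.8)/(92 − 225) = -2442.8/-133 ≈ 18.37.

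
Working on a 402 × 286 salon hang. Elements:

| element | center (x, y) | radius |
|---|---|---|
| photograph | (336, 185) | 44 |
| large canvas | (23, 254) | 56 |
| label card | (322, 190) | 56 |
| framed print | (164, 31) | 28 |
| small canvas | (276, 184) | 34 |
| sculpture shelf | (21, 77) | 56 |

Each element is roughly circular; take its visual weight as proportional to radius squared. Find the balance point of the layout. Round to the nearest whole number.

(169, 168)

r² weights: photograph 44² = 1936, large canvas 56² = 3136, label card 56² = 3136, framed print 28² = 784, small canvas 34² = 1156, sculpture shelf 56² = 3136. Total = 13284.
Σw·x = 2245904; x̄ = 2245904/13284 ≈ 169.07.
Σw·y = 2229024; ȳ = 2229024/13284 ≈ 167.80.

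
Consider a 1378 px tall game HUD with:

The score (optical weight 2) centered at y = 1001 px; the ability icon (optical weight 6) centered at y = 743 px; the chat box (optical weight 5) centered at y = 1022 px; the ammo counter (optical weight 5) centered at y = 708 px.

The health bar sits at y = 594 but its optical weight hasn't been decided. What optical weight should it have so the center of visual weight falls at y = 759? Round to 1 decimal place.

w ≈ 8.8

Existing Σw = 18 (2 + 6 + 5 + 5); existing moment 2·1001 + 6·743 + 5·1022 + 5·708 = 15110.
For the centroid to hit 759: (15110 + w·594) / (18 + w) = 759.
So w = (759·18 − 15110)/(594 − 759) = -1448/-165 ≈ 8.78.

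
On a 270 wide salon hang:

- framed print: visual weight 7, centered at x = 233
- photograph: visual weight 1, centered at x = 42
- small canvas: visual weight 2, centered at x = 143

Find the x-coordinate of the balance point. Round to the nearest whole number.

Weights sum to 7 + 1 + 2 = 10.
x-moment: 7·233 + 1·42 + 2·143 = 1959; centroid 1959/10 ≈ 195.90.

x ≈ 196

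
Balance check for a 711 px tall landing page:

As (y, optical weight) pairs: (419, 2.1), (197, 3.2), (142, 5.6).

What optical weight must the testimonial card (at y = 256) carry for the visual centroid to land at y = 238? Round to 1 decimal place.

w ≈ 16.0

Fixed elements: Σw = 2.1 + 3.2 + 5.6 = 10.9, Σw·y = 2.1·419 + 3.2·197 + 5.6·142 = 2305.5.
For the centroid to hit 238: (2305.5 + w·256) / (10.9 + w) = 238.
So w = (238·10.9 − 2305.5)/(256 − 238) = 288.7/18 ≈ 16.04.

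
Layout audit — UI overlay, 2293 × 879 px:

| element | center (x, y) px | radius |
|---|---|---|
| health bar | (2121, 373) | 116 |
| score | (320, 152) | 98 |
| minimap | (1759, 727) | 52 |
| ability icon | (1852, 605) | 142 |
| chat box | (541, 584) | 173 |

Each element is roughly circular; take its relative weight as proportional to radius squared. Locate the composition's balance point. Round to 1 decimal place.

r² weights: health bar 116² = 13456, score 98² = 9604, minimap 52² = 2704, ability icon 142² = 20164, chat box 173² = 29929. Total = 75857.
x: (13456·2121 + 9604·320 + 2704·1759 + 20164·1852 + 29929·541) / 75857 = 89905109 / 75857 ≈ 1185.19
y: (13456·373 + 9604·152 + 2704·727 + 20164·605 + 29929·584) / 75857 = 38122460 / 75857 ≈ 502.56

(1185.2, 502.6)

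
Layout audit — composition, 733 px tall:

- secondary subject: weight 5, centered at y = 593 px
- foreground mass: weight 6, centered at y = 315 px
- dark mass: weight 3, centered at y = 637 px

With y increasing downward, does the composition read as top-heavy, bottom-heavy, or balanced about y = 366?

bottom-heavy

Σw = 5 + 6 + 3 = 14.
y-moment: 5·593 + 6·315 + 3·637 = 6766; centroid 6766/14 ≈ 483.29.
483.3 vs midline 366 → bottom-heavy.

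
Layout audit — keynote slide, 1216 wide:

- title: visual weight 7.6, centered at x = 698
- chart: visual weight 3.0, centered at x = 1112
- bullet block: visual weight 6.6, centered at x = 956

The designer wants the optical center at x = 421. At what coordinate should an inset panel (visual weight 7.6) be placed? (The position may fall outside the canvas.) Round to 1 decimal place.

With the inset panel, Σw becomes 7.6 + 3.0 + 6.6 + 7.6 = 24.8.
Along x: (14950.4 + 7.6·x) / 24.8 = 421 (existing moment 7.6·698 + 3.0·1112 + 6.6·956 = 14950.4) ⇒ x = (10440.8 − 14950.4) / 7.6 ≈ -593.37.

x ≈ -593.4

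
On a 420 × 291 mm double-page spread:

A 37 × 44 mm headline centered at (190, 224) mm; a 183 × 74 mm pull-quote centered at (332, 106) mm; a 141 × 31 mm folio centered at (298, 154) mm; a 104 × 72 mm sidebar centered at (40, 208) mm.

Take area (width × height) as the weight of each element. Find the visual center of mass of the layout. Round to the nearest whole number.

(237, 149)

Taking area as weight: headline 37·44 = 1628, pull-quote 183·74 = 13542, folio 141·31 = 4371, sidebar 104·72 = 7488. Sum 27029.
Σw·x = 1628·190 + 13542·332 + 4371·298 + 7488·40 = 6407342, so x̄ = 6407342/27029 ≈ 237.05.
Σw·y = 1628·224 + 13542·106 + 4371·154 + 7488·208 = 4030762, so ȳ = 4030762/27029 ≈ 149.13.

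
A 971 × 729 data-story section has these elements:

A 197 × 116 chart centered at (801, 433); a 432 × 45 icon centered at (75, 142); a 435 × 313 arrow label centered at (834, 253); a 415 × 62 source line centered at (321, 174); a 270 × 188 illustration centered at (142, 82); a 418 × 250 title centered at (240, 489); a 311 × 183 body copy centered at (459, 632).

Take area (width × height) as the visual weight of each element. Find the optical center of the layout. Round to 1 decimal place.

(480.3, 343.0)

Taking area as weight: chart 197·116 = 22852, icon 432·45 = 19440, arrow label 435·313 = 136155, source line 415·62 = 25730, illustration 270·188 = 50760, title 418·250 = 104500, body copy 311·183 = 56913. Sum 416350.
x: (22852·801 + 19440·75 + 136155·834 + 25730·321 + 50760·142 + 104500·240 + 56913·459) / 416350 = 199986039 / 416350 ≈ 480.33
y: (22852·433 + 19440·142 + 136155·253 + 25730·174 + 50760·82 + 104500·489 + 56913·632) / 416350 = 142811467 / 416350 ≈ 343.01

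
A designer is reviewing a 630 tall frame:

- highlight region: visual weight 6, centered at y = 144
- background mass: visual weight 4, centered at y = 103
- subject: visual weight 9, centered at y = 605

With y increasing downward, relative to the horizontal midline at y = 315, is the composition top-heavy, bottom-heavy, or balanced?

bottom-heavy

Total weight = 6 + 4 + 9 = 19.
y-moment: 6·144 + 4·103 + 9·605 = 6721; centroid 6721/19 ≈ 353.74.
353.7 lies below (larger y than) the midline 315, so the layout is bottom-heavy.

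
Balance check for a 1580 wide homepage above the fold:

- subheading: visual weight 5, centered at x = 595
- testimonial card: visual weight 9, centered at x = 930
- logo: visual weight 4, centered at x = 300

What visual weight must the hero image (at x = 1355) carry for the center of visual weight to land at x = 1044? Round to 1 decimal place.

w ≈ 20.1

Fixed elements: Σw = 5 + 9 + 4 = 18, Σw·x = 5·595 + 9·930 + 4·300 = 12545.
Set Σw·x/Σw = 1044: (12545 + 1355w) = 1044·(18 + w).
So w = (1044·18 − 12545)/(1355 − 1044) = 6247/311 ≈ 20.09.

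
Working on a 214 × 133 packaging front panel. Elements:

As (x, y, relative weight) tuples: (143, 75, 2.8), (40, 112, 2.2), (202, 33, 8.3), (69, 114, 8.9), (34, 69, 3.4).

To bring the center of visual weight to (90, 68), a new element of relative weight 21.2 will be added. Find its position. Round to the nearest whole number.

After adding the new element, total weight = 2.8 + 2.2 + 8.3 + 8.9 + 3.4 + 21.2 = 46.8.
x: target moment 46.8×90 = 4212.0; current 2.8·143 + 2.2·40 + 8.3·202 + 8.9·69 + 3.4·34 = 2894.7; the new element supplies 1317.3, so x = 1317.3/21.2 ≈ 62.14.
y: target moment 46.8×68 = 3182.4; current 2.8·75 + 2.2·112 + 8.3·33 + 8.9·114 + 3.4·69 = 1979.5; the new element supplies 1202.9, so y = 1202.9/21.2 ≈ 56.74.

(62, 57)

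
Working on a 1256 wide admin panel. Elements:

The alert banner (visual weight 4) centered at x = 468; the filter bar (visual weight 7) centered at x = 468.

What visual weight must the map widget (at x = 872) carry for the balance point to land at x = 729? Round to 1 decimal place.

Known weights sum to 4 + 7 = 11; their moment is 4·468 + 7·468 = 5148.
Set Σw·x/Σw = 729: (5148 + 872w) = 729·(11 + w).
Solving: w = (729·11 − 5148) / (872 − 729) = 2871 / 143 ≈ 20.08.

w ≈ 20.1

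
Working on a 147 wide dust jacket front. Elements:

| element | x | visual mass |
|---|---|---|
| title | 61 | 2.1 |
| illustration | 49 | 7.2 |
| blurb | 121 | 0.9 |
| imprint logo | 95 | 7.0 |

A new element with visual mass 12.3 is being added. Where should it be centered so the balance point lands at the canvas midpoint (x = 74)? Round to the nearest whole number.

x ≈ 75

After adding the new element, total weight = 2.1 + 7.2 + 0.9 + 7.0 + 12.3 = 29.5.
x: target moment 29.5×74 = 2183.0; current 2.1·61 + 7.2·49 + 0.9·121 + 7.0·95 = 1254.8; the new element supplies 928.2, so x = 928.2/12.3 ≈ 75.46.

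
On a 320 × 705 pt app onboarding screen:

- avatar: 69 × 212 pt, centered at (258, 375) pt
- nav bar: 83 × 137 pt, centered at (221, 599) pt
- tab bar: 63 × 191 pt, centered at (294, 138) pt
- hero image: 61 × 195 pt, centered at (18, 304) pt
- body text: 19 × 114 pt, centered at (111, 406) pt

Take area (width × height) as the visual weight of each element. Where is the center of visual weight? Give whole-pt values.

(197, 354)

Areas → weights: avatar 69·212 = 14628, nav bar 83·137 = 11371, tab bar 63·191 = 12033, hero image 61·195 = 11895, body text 19·114 = 2166; Σw = 52093.
Σw·x = 14628·258 + 11371·221 + 12033·294 + 11895·18 + 2166·111 = 10279253, so x̄ = 10279253/52093 ≈ 197.33.
Σw·y = 14628·375 + 11371·599 + 12033·138 + 11895·304 + 2166·406 = 18452759, so ȳ = 18452759/52093 ≈ 354.23.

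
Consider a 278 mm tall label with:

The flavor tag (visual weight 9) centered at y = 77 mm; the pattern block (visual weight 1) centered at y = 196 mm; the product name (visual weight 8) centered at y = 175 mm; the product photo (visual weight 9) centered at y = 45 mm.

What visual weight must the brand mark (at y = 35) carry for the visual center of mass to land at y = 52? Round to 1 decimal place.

Existing Σw = 27 (9 + 1 + 8 + 9); existing moment 9·77 + 1·196 + 8·175 + 9·45 = 2694.
Set Σw·y/Σw = 52: (2694 + 35w) = 52·(27 + w).
So w = (52·27 − 2694)/(35 − 52) = -1290/-17 ≈ 75.88.

w ≈ 75.9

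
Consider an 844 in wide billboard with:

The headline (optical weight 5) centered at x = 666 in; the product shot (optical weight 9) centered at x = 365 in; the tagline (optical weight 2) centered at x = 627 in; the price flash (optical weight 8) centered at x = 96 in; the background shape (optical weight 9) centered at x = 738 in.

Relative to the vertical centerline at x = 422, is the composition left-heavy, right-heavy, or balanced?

right-heavy

Σw = 5 + 9 + 2 + 8 + 9 = 33.
Σw·x = 5·666 + 9·365 + 2·627 + 8·96 + 9·738 = 15279, so x̄ = 15279/33 ≈ 463.00.
463.0 vs midline 422 → right-heavy.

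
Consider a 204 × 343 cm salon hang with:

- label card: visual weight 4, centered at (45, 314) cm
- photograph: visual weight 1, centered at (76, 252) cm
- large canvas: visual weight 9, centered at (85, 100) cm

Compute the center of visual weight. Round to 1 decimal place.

(72.9, 172.0)

Weights sum to 4 + 1 + 9 = 14.
x-moment: 4·45 + 1·76 + 9·85 = 1021; centroid 1021/14 ≈ 72.93.
y-moment: 4·314 + 1·252 + 9·100 = 2408; centroid 2408/14 ≈ 172.00.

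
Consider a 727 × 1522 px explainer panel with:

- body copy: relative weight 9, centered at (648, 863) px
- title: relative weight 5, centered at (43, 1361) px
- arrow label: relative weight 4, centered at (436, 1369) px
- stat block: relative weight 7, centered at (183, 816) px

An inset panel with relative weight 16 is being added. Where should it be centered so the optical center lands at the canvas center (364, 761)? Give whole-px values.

New total weight: (9 + 5 + 4 + 7) + 16 = 41.
x: target moment 41×364 = 14924; current 9·648 + 5·43 + 4·436 + 7·183 = 9072; the inset panel supplies 5852, so x = 5852/16 ≈ 365.75.
y: target moment 41×761 = 31201; current 9·863 + 5·1361 + 4·1369 + 7·816 = 25760; the inset panel supplies 5441, so y = 5441/16 ≈ 340.06.

(366, 340)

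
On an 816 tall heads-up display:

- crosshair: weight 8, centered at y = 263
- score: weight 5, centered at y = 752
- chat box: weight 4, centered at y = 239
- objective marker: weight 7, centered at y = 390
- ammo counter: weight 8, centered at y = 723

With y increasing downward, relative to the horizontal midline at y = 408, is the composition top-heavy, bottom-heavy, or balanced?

bottom-heavy

Weights sum to 8 + 5 + 4 + 7 + 8 = 32.
y: (8·263 + 5·752 + 4·239 + 7·390 + 8·723) / 32 = 15334 / 32 ≈ 479.19
Since 479.2 is below (larger y than) 408, the composition reads bottom-heavy.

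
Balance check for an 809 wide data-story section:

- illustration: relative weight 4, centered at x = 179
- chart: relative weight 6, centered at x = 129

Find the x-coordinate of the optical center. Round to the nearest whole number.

x ≈ 149

Σw = 4 + 6 = 10.
x-moment: 4·179 + 6·129 = 1490; centroid 1490/10 ≈ 149.00.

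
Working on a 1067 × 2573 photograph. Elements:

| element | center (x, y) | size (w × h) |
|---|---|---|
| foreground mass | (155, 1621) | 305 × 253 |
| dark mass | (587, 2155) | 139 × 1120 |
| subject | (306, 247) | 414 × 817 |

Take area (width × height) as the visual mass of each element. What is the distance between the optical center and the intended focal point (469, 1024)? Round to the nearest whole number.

≈ 128

Areas: foreground mass 305·253 = 77165, dark mass 139·1120 = 155680, subject 414·817 = 338238. Total weight = 571083.
Σw·x = 77165·155 + 155680·587 + 338238·306 = 206845563, so x̄ = 206845563/571083 ≈ 362.20.
Σw·y = 77165·1621 + 155680·2155 + 338238·247 = 544119651, so ȳ = 544119651/571083 ≈ 952.79.
From (469, 1024): dx = -106.80, dy = -71.21, so the distance is √(dx²+dy²) ≈ 128.37.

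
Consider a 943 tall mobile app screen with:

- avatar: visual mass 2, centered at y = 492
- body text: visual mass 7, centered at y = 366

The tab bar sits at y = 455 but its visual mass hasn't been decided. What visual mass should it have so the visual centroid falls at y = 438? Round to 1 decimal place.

w ≈ 23.3

Existing Σw = 9 (2 + 7); existing moment 2·492 + 7·366 = 3546.
For the centroid to hit 438: (3546 + w·455) / (9 + w) = 438.
So w = (438·9 − 3546)/(455 − 438) = 396/17 ≈ 23.29.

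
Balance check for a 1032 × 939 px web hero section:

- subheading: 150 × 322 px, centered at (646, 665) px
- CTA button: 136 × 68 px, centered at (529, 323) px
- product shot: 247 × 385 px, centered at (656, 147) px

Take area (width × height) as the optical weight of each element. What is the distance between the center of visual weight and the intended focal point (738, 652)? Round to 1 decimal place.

Areas: subheading 150·322 = 48300, CTA button 136·68 = 9248, product shot 247·385 = 95095. Total weight = 152643.
x-moment: 48300·646 + 9248·529 + 95095·656 = 98476312; centroid 98476312/152643 ≈ 645.14.
y-moment: 48300·665 + 9248·323 + 95095·147 = 49085569; centroid 49085569/152643 ≈ 321.57.
From (738, 652): dx = -92.86, dy = -330.43, so the distance is √(dx²+dy²) ≈ 343.23.

≈ 343.2 px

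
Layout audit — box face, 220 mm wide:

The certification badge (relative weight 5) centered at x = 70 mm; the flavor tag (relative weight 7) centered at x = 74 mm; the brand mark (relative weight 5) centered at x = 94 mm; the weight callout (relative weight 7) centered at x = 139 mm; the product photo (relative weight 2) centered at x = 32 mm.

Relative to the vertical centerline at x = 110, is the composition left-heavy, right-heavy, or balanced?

left-heavy

Total weight = 5 + 7 + 5 + 7 + 2 = 26.
x-moment: 5·70 + 7·74 + 5·94 + 7·139 + 2·32 = 2375; centroid 2375/26 ≈ 91.35.
91.3 vs midline 110 → left-heavy.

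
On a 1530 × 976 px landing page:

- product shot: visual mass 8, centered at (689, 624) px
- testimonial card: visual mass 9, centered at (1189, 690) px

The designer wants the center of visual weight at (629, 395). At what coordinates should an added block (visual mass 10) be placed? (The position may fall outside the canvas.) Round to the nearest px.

(77, -54)

After adding the added block, total weight = 8 + 9 + 10 = 27.
Along x: (16213 + 10·x) / 27 = 629 (existing moment 8·689 + 9·1189 = 16213) ⇒ x = (16983 − 16213) / 10 ≈ 77.00.
Along y: (11202 + 10·y) / 27 = 395 (existing moment 8·624 + 9·690 = 11202) ⇒ y = (10665 − 11202) / 10 ≈ -53.70.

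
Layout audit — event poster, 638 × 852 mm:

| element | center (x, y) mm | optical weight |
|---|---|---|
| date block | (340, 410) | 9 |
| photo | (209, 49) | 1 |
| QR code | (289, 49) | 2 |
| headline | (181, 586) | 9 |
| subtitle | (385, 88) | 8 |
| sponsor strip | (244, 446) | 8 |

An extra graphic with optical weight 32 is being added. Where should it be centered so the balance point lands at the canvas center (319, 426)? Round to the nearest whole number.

New total weight: (9 + 1 + 2 + 9 + 8 + 8) + 32 = 69.
x: need Σw·x = 69·319 = 22011. Existing = 9·340 + 1·209 + 2·289 + 9·181 + 8·385 + 8·244 = 10508. Remainder 11503 / 32 ≈ 359.47.
y: need Σw·y = 69·426 = 29394. Existing = 9·410 + 1·49 + 2·49 + 9·586 + 8·88 + 8·446 = 13383. Remainder 16011 / 32 ≈ 500.34.

(359, 500)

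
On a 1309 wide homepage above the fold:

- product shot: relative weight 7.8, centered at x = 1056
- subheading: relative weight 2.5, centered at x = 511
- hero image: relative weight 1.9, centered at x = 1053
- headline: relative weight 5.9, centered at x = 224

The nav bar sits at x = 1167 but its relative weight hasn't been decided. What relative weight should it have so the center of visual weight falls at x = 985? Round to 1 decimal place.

w ≈ 27.4

Fixed elements: Σw = 7.8 + 2.5 + 1.9 + 5.9 = 18.1, Σw·x = 7.8·1056 + 2.5·511 + 1.9·1053 + 5.9·224 = 12836.6.
Set Σw·x/Σw = 985: (12836.6 + 1167w) = 985·(18.1 + w).
Solving: w = (985·18.1 − 12836.6) / (1167 − 985) = 4991.9 / 182 ≈ 27.43.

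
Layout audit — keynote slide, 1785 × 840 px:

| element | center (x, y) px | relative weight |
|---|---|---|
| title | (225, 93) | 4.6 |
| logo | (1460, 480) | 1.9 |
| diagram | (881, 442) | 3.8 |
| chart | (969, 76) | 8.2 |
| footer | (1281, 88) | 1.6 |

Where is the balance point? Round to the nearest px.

Σw = 4.6 + 1.9 + 3.8 + 8.2 + 1.6 = 20.1.
Σw·x = 4.6·225 + 1.9·1460 + 3.8·881 + 8.2·969 + 1.6·1281 = 17152.2, so x̄ = 17152.2/20.1 ≈ 853.34.
Σw·y = 4.6·93 + 1.9·480 + 3.8·442 + 8.2·76 + 1.6·88 = 3783.4, so ȳ = 3783.4/20.1 ≈ 188.23.

(853, 188)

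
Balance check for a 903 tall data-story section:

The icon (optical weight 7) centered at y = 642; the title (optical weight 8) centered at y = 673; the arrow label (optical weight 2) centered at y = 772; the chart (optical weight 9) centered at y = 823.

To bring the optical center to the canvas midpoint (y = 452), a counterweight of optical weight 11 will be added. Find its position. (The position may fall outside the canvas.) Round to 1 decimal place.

After adding the counterweight, total weight = 7 + 8 + 2 + 9 + 11 = 37.
y: need Σw·y = 37·452 = 16724. Existing = 7·642 + 8·673 + 2·772 + 9·823 = 18829. Remainder -2105 / 11 ≈ -191.36.

y ≈ -191.4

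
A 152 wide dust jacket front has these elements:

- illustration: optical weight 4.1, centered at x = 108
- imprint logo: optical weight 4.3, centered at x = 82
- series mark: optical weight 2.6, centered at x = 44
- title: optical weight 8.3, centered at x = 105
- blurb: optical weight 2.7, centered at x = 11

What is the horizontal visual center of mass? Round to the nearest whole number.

x ≈ 82

Σw = 4.1 + 4.3 + 2.6 + 8.3 + 2.7 = 22.0.
x: (4.1·108 + 4.3·82 + 2.6·44 + 8.3·105 + 2.7·11) / 22.0 = 1811.0 / 22.0 ≈ 82.32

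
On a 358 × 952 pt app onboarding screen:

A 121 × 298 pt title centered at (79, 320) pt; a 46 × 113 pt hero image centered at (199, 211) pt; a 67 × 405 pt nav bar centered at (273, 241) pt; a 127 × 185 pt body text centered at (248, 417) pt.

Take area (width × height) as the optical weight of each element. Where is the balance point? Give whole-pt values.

Areas → weights: title 121·298 = 36058, hero image 46·113 = 5198, nav bar 67·405 = 27135, body text 127·185 = 23495; Σw = 91886.
x: (36058·79 + 5198·199 + 27135·273 + 23495·248) / 91886 = 17117599 / 91886 ≈ 186.29
y: (36058·320 + 5198·211 + 27135·241 + 23495·417) / 91886 = 28972288 / 91886 ≈ 315.31

(186, 315)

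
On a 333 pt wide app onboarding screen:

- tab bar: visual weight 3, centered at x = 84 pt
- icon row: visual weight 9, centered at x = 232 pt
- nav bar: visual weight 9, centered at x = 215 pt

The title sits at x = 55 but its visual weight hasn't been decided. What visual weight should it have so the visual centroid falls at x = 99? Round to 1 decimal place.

w ≈ 49.9

Known weights sum to 3 + 9 + 9 = 21; their moment is 3·84 + 9·232 + 9·215 = 4275.
For the centroid to hit 99: (4275 + w·55) / (21 + w) = 99.
Solving: w = (99·21 − 4275) / (55 − 99) = -2196 / -44 ≈ 49.91.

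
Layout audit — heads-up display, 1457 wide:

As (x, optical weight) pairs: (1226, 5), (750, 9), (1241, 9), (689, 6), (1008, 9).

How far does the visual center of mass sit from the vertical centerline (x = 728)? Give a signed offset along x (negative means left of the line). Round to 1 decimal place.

≈ 252.4

Σw = 5 + 9 + 9 + 6 + 9 = 38.
Σw·x = 5·1226 + 9·750 + 9·1241 + 6·689 + 9·1008 = 37255, so x̄ = 37255/38 ≈ 980.39.
Against x = 728, that's 980.39 − 728 = 252.39.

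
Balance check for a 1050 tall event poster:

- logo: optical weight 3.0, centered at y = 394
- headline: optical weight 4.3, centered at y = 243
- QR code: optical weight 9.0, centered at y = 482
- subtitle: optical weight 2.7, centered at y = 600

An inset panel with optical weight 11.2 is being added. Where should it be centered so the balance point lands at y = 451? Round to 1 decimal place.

y ≈ 485.3

After adding the inset panel, total weight = 3.0 + 4.3 + 9.0 + 2.7 + 11.2 = 30.2.
y: target moment 30.2×451 = 13620.2; current 3.0·394 + 4.3·243 + 9.0·482 + 2.7·600 = 8184.9; the inset panel supplies 5435.3, so y = 5435.3/11.2 ≈ 485.29.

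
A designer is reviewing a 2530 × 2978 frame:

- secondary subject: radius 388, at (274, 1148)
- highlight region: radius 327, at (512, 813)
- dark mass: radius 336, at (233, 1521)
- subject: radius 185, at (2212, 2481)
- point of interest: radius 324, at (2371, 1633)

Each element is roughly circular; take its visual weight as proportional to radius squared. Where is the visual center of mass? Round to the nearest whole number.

r² weights: secondary subject 388² = 150544, highlight region 327² = 106929, dark mass 336² = 112896, subject 185² = 34225, point of interest 324² = 104976. Total = 509570.
Σw·x = 150544·274 + 106929·512 + 112896·233 + 34225·2212 + 104976·2371 = 446905268, so x̄ = 446905268/509570 ≈ 877.02.
Σw·y = 150544·1148 + 106929·813 + 112896·1521 + 34225·2481 + 104976·1633 = 687810638, so ȳ = 687810638/509570 ≈ 1349.79.

(877, 1350)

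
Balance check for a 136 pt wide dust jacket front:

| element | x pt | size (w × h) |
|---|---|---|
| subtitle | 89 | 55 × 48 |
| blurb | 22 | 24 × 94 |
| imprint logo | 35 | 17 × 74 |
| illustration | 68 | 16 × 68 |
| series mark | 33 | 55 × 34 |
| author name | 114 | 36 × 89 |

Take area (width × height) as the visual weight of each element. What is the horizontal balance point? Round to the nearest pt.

x ≈ 67

Areas: subtitle 55·48 = 2640, blurb 24·94 = 2256, imprint logo 17·74 = 1258, illustration 16·68 = 1088, series mark 55·34 = 1870, author name 36·89 = 3204. Total weight = 12316.
x: moment 829572 / weight 12316 ≈ 67.36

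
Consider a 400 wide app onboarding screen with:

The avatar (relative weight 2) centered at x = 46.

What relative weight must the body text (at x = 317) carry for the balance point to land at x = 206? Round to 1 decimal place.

w ≈ 2.9

The single fixed element contributes weight 2, moment 2·46 = 92.
For the centroid to hit 206: (92 + w·317) / (2 + w) = 206.
Rearranging, w·(317 − 206) = 206·2 − 92 = 320, so w ≈ 320/111 = 2.88.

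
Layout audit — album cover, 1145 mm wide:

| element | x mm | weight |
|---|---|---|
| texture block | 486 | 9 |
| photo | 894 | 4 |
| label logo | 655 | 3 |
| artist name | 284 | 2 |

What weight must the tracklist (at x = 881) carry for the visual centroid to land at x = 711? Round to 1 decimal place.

w ≈ 13.6

Fixed elements: Σw = 9 + 4 + 3 + 2 = 18, Σw·x = 9·486 + 4·894 + 3·655 + 2·284 = 10483.
Set Σw·x/Σw = 711: (10483 + 881w) = 711·(18 + w).
Solving: w = (711·18 − 10483) / (881 − 711) = 2315 / 170 ≈ 13.62.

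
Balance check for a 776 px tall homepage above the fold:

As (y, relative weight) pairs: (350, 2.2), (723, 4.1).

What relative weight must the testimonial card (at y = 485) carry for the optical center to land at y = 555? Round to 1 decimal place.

Existing Σw = 6.3 (2.2 + 4.1); existing moment 2.2·350 + 4.1·723 = 3734.3.
For the centroid to hit 555: (3734.3 + w·485) / (6.3 + w) = 555.
Rearranging, w·(485 − 555) = 555·6.3 − 3734.3 = -237.8, so w ≈ -237.8/-70 = 3.40.

w ≈ 3.4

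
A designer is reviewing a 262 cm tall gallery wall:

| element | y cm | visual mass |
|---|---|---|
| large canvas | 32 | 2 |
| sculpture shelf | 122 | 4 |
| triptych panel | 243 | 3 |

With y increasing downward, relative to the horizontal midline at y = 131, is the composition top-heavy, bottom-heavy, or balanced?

bottom-heavy

Σw = 2 + 4 + 3 = 9.
Σw·y = 2·32 + 4·122 + 3·243 = 1281, so ȳ = 1281/9 ≈ 142.33.
142.3 vs midline 131 → bottom-heavy.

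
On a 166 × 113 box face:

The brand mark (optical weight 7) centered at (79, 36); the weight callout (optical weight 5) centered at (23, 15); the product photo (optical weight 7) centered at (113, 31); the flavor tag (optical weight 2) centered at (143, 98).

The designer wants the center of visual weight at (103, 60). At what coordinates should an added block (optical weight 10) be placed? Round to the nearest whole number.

New total weight: (7 + 5 + 7 + 2) + 10 = 31.
x: target moment 31×103 = 3193; current 7·79 + 5·23 + 7·113 + 2·143 = 1745; the added block supplies 1448, so x = 1448/10 ≈ 144.80.
y: target moment 31×60 = 1860; current 7·36 + 5·15 + 7·31 + 2·98 = 740; the added block supplies 1120, so y = 1120/10 ≈ 112.00.

(145, 112)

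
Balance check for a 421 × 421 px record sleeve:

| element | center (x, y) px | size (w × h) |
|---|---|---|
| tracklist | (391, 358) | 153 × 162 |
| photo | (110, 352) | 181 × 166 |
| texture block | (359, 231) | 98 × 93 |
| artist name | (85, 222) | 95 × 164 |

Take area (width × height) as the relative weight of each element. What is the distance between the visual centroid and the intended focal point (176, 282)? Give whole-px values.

Taking area as weight: tracklist 153·162 = 24786, photo 181·166 = 30046, texture block 98·93 = 9114, artist name 95·164 = 15580. Sum 79526.
x: (24786·391 + 30046·110 + 9114·359 + 15580·85) / 79526 = 17592612 / 79526 ≈ 221.22
y: (24786·358 + 30046·352 + 9114·231 + 15580·222) / 79526 = 25013674 / 79526 ≈ 314.53
From (176, 282): dx = 45.22, dy = 32.53, so the distance is √(dx²+dy²) ≈ 55.71.

≈ 56 px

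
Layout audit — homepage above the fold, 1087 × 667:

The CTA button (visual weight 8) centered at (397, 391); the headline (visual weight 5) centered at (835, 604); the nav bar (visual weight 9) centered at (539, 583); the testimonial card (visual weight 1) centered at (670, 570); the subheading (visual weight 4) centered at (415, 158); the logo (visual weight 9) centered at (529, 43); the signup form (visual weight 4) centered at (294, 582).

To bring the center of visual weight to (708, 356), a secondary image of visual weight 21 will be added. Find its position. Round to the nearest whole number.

With the secondary image, Σw becomes 8 + 5 + 9 + 1 + 4 + 9 + 4 + 21 = 61.
x: need Σw·x = 61·708 = 43188. Existing = 8·397 + 5·835 + 9·539 + 1·670 + 4·415 + 9·529 + 4·294 = 20469. Remainder 22719 / 21 ≈ 1081.86.
y: need Σw·y = 61·356 = 21716. Existing = 8·391 + 5·604 + 9·583 + 1·570 + 4·158 + 9·43 + 4·582 = 15312. Remainder 6404 / 21 ≈ 304.95.

(1082, 305)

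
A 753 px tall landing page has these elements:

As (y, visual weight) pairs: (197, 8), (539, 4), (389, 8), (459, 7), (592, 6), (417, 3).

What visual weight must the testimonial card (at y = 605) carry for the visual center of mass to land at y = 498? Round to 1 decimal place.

Fixed elements: Σw = 8 + 4 + 8 + 7 + 6 + 3 = 36, Σw·y = 8·197 + 4·539 + 8·389 + 7·459 + 6·592 + 3·417 = 14860.
Set Σw·y/Σw = 498: (14860 + 605w) = 498·(36 + w).
So w = (498·36 − 14860)/(605 − 498) = 3068/107 ≈ 28.67.

w ≈ 28.7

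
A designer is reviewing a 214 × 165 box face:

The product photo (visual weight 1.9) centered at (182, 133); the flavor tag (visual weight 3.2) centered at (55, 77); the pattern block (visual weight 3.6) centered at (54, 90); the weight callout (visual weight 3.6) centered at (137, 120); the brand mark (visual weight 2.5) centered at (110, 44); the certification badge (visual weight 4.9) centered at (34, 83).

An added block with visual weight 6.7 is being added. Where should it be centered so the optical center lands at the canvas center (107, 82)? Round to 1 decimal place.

New total weight: (1.9 + 3.2 + 3.6 + 3.6 + 2.5 + 4.9) + 6.7 = 26.4.
Along x: (1651.0 + 6.7·x) / 26.4 = 107 (existing moment 1.9·182 + 3.2·55 + 3.6·54 + 3.6·137 + 2.5·110 + 4.9·34 = 1651.0) ⇒ x = (2824.8 − 1651.0) / 6.7 ≈ 175.19.
Along y: (1771.8 + 6.7·y) / 26.4 = 82 (existing moment 1.9·133 + 3.2·77 + 3.6·90 + 3.6·120 + 2.5·44 + 4.9·83 = 1771.8) ⇒ y = (2164.8 − 1771.8) / 6.7 ≈ 58.66.

(175.2, 58.7)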